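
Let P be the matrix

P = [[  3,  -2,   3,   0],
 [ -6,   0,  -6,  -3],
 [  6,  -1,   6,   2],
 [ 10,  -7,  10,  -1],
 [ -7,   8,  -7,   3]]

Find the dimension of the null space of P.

1

Row reduce to echelon form.
R2 ← R2 + (2)·R1: [0, -4, 0, -3]
R3 ← R3 − (2)·R1: [0, 3, 0, 2]
R4 ← R4 − (10/3)·R1: [0, -1/3, 0, -1]
R5 ← R5 + (7/3)·R1: [0, 10/3, 0, 3]
R3 ← R3 + (3/4)·R2: [0, 0, 0, -1/4]
R4 ← R4 − (1/12)·R2: [0, 0, 0, -3/4]
R5 ← R5 + (5/6)·R2: [0, 0, 0, 1/2]
R4 ← R4 − (3)·R3: [0, 0, 0, 0]
R5 ← R5 + (2)·R3: [0, 0, 0, 0]
3 nonzero rows, so rank(P) = 3.
P has 4 columns; by rank–nullity, nullity = 4 − 3 = 1.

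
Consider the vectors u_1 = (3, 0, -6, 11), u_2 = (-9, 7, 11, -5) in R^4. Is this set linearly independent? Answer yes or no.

Form the matrix with these vectors as rows and row reduce.
R2 ← R2 + (3)·R1: [0, 7, -7, 28]
2 nonzero rows, so the 2 vectors span a space of dimension 2.
Since 2 = 2, the vectors are linearly independent.

yes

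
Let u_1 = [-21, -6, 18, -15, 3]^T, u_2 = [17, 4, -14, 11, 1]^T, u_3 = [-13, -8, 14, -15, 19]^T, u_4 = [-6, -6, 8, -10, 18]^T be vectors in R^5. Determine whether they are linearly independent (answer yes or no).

no

Form the matrix with these vectors as rows and row reduce.
R2 ← R2 + (17/21)·R1: [0, -6/7, 4/7, -8/7, 24/7]
R3 ← R3 − (13/21)·R1: [0, -30/7, 20/7, -40/7, 120/7]
R4 ← R4 − (2/7)·R1: [0, -30/7, 20/7, -40/7, 120/7]
R3 ← R3 − (5)·R2: [0, 0, 0, 0, 0]
R4 ← R4 − (5)·R2: [0, 0, 0, 0, 0]
2 nonzero rows, so the 4 vectors span a space of dimension 2.
Since 2 < 4, the vectors are linearly dependent.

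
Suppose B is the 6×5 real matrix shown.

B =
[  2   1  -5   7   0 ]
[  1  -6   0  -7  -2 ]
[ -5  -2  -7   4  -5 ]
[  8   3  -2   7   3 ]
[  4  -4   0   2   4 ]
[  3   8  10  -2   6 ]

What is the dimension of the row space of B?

Row reduce to echelon form.
R2 ← R2 − (1/2)·R1: [0, -13/2, 5/2, -21/2, -2]
R3 ← R3 + (5/2)·R1: [0, 1/2, -39/2, 43/2, -5]
R4 ← R4 − (4)·R1: [0, -1, 18, -21, 3]
R5 ← R5 − (2)·R1: [0, -6, 10, -12, 4]
R6 ← R6 − (3/2)·R1: [0, 13/2, 35/2, -25/2, 6]
R3 ← R3 + (1/13)·R2: [0, 0, -251/13, 269/13, -67/13]
R4 ← R4 − (2/13)·R2: [0, 0, 229/13, -252/13, 43/13]
R5 ← R5 − (12/13)·R2: [0, 0, 100/13, -30/13, 76/13]
R6 ← R6 + R2: [0, 0, 20, -23, 4]
R4 ← R4 + (229/251)·R3: [0, 0, 0, -127/251, -350/251]
R5 ← R5 + (100/251)·R3: [0, 0, 0, 1490/251, 952/251]
R6 ← R6 + (260/251)·R3: [0, 0, 0, -393/251, -336/251]
R5 ← R5 + (1490/127)·R4: [0, 0, 0, 0, -1596/127]
R6 ← R6 − (393/127)·R4: [0, 0, 0, 0, 378/127]
R6 ← R6 + (9/38)·R5: [0, 0, 0, 0, 0]
Echelon form has 5 nonzero rows, so rank(B) = 5.
The row space has dimension equal to the rank: 5.

5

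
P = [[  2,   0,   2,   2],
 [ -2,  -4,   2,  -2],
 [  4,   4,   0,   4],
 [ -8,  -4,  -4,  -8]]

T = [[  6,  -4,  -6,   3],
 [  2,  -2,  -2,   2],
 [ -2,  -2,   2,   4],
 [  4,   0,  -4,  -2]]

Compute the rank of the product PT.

2

First compute PT:
[[ 16, -12, -16,  10],
 [-32,  12,  32,  -2],
 [ 48, -24, -48,  12],
 [-80,  48,  80, -32]]
Now row reduce the product.
R2 ← R2 + (2)·R1: [0, -12, 0, 18]
R3 ← R3 − (3)·R1: [0, 12, 0, -18]
R4 ← R4 + (5)·R1: [0, -12, 0, 18]
R3 ← R3 + R2: [0, 0, 0, 0]
R4 ← R4 − R2: [0, 0, 0, 0]
2 nonzero rows, so rank(PT) = 2.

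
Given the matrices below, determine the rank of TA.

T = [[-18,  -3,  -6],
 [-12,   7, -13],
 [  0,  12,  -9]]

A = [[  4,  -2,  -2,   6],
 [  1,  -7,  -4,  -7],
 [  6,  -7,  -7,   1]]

3

First compute TA:
[[-111,  99,  90, -93],
 [-119,  66,  87, -134],
 [-42, -21,  15, -93]]
Now row reduce the product.
R2 ← R2 − (119/111)·R1: [0, -1485/37, -351/37, -1269/37]
R3 ← R3 − (14/37)·R1: [0, -2163/37, -705/37, -2139/37]
R3 ← R3 − (721/495)·R2: [0, 0, -288/55, -432/55]
3 nonzero rows, so rank(TA) = 3.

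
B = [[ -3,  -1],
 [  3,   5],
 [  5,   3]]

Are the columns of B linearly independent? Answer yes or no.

yes

Row reduce B to echelon form.
R2 ← R2 + R1: [0, 4]
R3 ← R3 + (5/3)·R1: [0, 4/3]
R3 ← R3 − (1/3)·R2: [0, 0]
2 pivots among 2 columns.
Every column is a pivot column, so the columns are linearly independent.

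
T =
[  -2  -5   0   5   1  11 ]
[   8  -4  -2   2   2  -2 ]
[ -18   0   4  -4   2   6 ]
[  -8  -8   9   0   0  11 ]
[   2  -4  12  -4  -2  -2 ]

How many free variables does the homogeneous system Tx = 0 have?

Row reduce to echelon form.
R2 ← R2 + (4)·R1: [0, -24, -2, 22, 6, 42]
R3 ← R3 − (9)·R1: [0, 45, 4, -49, -7, -93]
R4 ← R4 − (4)·R1: [0, 12, 9, -20, -4, -33]
R5 ← R5 + R1: [0, -9, 12, 1, -1, 9]
R3 ← R3 + (15/8)·R2: [0, 0, 1/4, -31/4, 17/4, -57/4]
R4 ← R4 + (1/2)·R2: [0, 0, 8, -9, -1, -12]
R5 ← R5 − (3/8)·R2: [0, 0, 51/4, -29/4, -13/4, -27/4]
R4 ← R4 − (32)·R3: [0, 0, 0, 239, -137, 444]
R5 ← R5 − (51)·R3: [0, 0, 0, 388, -220, 720]
R5 ← R5 − (388/239)·R4: [0, 0, 0, 0, 576/239, -192/239]
5 nonzero rows, so rank(T) = 5.
T has 6 columns; by rank–nullity, nullity = 6 − 5 = 1.

1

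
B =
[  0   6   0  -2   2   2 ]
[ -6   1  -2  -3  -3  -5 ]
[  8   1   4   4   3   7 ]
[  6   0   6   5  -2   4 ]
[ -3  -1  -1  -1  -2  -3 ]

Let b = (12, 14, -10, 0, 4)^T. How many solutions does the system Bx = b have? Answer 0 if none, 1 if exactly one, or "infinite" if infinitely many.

Row reduce the augmented matrix [B | b].
Swap R1 ↔ R2
R3 ← R3 + (4/3)·R1: [0, 7/3, 4/3, 0, -1, 1/3, 26/3]
R4 ← R4 + R1: [0, 1, 4, 2, -5, -1, 14]
R5 ← R5 − (1/2)·R1: [0, -3/2, 0, 1/2, -1/2, -1/2, -3]
R3 ← R3 − (7/18)·R2: [0, 0, 4/3, 7/9, -16/9, -4/9, 4]
R4 ← R4 − (1/6)·R2: [0, 0, 4, 7/3, -16/3, -4/3, 12]
R5 ← R5 + (1/4)·R2: [0, 0, 0, 0, 0, 0, 0]
R4 ← R4 − (3)·R3: [0, 0, 0, 0, 0, 0, 0]
The echelon form has 3 nonzero rows, and every pivot lies in the first 6 columns, so rank(B) = rank([B|b]) = 3.
The system is consistent.
rank = 3 < 6 unknowns, so there are infinitely many solutions.

infinite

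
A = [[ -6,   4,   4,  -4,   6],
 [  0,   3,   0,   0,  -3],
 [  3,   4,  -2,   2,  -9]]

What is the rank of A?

2

Row reduce to echelon form.
R3 ← R3 + (1/2)·R1: [0, 6, 0, 0, -6]
R3 ← R3 − (2)·R2: [0, 0, 0, 0, 0]
Echelon form has 2 nonzero rows, so rank(A) = 2.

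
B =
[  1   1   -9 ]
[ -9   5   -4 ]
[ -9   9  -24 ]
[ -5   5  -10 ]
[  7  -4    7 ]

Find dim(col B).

Row reduce to echelon form.
R2 ← R2 + (9)·R1: [0, 14, -85]
R3 ← R3 + (9)·R1: [0, 18, -105]
R4 ← R4 + (5)·R1: [0, 10, -55]
R5 ← R5 − (7)·R1: [0, -11, 70]
R3 ← R3 − (9/7)·R2: [0, 0, 30/7]
R4 ← R4 − (5/7)·R2: [0, 0, 40/7]
R5 ← R5 + (11/14)·R2: [0, 0, 45/14]
R4 ← R4 − (4/3)·R3: [0, 0, 0]
R5 ← R5 − (3/4)·R3: [0, 0, 0]
Echelon form has 3 nonzero rows, so rank(B) = 3.
The column space has dimension equal to the rank: 3.

3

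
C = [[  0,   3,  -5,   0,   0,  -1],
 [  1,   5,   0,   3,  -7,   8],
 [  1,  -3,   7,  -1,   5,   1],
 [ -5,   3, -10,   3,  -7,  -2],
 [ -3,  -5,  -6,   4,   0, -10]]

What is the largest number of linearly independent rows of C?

5

Row reduce to echelon form.
Swap R1 ↔ R2
R3 ← R3 − R1: [0, -8, 7, -4, 12, -7]
R4 ← R4 + (5)·R1: [0, 28, -10, 18, -42, 38]
R5 ← R5 + (3)·R1: [0, 10, -6, 13, -21, 14]
R3 ← R3 + (8/3)·R2: [0, 0, -19/3, -4, 12, -29/3]
R4 ← R4 − (28/3)·R2: [0, 0, 110/3, 18, -42, 142/3]
R5 ← R5 − (10/3)·R2: [0, 0, 32/3, 13, -21, 52/3]
R4 ← R4 + (110/19)·R3: [0, 0, 0, -98/19, 522/19, -164/19]
R5 ← R5 + (32/19)·R3: [0, 0, 0, 119/19, -15/19, 20/19]
R5 ← R5 + (17/14)·R4: [0, 0, 0, 0, 228/7, -66/7]
Echelon form has 5 nonzero rows, so rank(C) = 5.
The rank gives the maximum number of linearly independent rows: 5.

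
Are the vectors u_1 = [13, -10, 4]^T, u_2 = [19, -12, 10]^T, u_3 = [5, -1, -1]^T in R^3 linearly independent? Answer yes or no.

Form the matrix with these vectors as rows and row reduce.
R2 ← R2 − (19/13)·R1: [0, 34/13, 54/13]
R3 ← R3 − (5/13)·R1: [0, 37/13, -33/13]
R3 ← R3 − (37/34)·R2: [0, 0, -120/17]
3 nonzero rows, so the 3 vectors span a space of dimension 3.
Since 3 = 3, the vectors are linearly independent.

yes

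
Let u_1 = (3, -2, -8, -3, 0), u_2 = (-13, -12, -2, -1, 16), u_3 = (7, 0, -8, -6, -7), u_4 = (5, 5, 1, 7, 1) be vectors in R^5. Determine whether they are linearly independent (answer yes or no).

yes

Form the matrix with these vectors as rows and row reduce.
R2 ← R2 + (13/3)·R1: [0, -62/3, -110/3, -14, 16]
R3 ← R3 − (7/3)·R1: [0, 14/3, 32/3, 1, -7]
R4 ← R4 − (5/3)·R1: [0, 25/3, 43/3, 12, 1]
R3 ← R3 + (7/31)·R2: [0, 0, 74/31, -67/31, -105/31]
R4 ← R4 + (25/62)·R2: [0, 0, -14/31, 197/31, 231/31]
R4 ← R4 + (7/37)·R3: [0, 0, 0, 220/37, 252/37]
4 nonzero rows, so the 4 vectors span a space of dimension 4.
Since 4 = 4, the vectors are linearly independent.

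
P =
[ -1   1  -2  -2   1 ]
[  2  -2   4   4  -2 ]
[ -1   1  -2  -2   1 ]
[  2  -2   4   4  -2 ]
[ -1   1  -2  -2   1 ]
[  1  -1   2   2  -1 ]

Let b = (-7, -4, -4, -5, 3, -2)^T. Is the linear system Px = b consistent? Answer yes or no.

Row reduce the augmented matrix [P | b].
R2 ← R2 + (2)·R1: [0, 0, 0, 0, 0, -18]
R3 ← R3 − R1: [0, 0, 0, 0, 0, 3]
R4 ← R4 + (2)·R1: [0, 0, 0, 0, 0, -19]
R5 ← R5 − R1: [0, 0, 0, 0, 0, 10]
R6 ← R6 + R1: [0, 0, 0, 0, 0, -9]
R3 ← R3 + (1/6)·R2: [0, 0, 0, 0, 0, 0]
R4 ← R4 − (19/18)·R2: [0, 0, 0, 0, 0, 0]
R5 ← R5 + (5/9)·R2: [0, 0, 0, 0, 0, 0]
R6 ← R6 − (1/2)·R2: [0, 0, 0, 0, 0, 0]
The echelon form has 2 nonzero rows; the last pivot sits in the augmented column, so rank(P) = 1 but rank([P|b]) = 2.
Since the ranks differ, the system is inconsistent.

no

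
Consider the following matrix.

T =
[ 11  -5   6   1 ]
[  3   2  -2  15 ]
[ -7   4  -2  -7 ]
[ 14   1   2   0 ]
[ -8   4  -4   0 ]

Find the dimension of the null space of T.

Row reduce to echelon form.
R2 ← R2 − (3/11)·R1: [0, 37/11, -40/11, 162/11]
R3 ← R3 + (7/11)·R1: [0, 9/11, 20/11, -70/11]
R4 ← R4 − (14/11)·R1: [0, 81/11, -62/11, -14/11]
R5 ← R5 + (8/11)·R1: [0, 4/11, 4/11, 8/11]
R3 ← R3 − (9/37)·R2: [0, 0, 100/37, -368/37]
R4 ← R4 − (81/37)·R2: [0, 0, 86/37, -1240/37]
R5 ← R5 − (4/37)·R2: [0, 0, 28/37, -32/37]
R4 ← R4 − (43/50)·R3: [0, 0, 0, -624/25]
R5 ← R5 − (7/25)·R3: [0, 0, 0, 48/25]
R5 ← R5 + (1/13)·R4: [0, 0, 0, 0]
4 nonzero rows, so rank(T) = 4.
T has 4 columns; by rank–nullity, nullity = 4 − 4 = 0.

0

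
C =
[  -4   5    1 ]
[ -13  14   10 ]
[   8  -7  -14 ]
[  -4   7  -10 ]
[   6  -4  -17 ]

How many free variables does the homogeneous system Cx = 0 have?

Row reduce to echelon form.
R2 ← R2 − (13/4)·R1: [0, -9/4, 27/4]
R3 ← R3 + (2)·R1: [0, 3, -12]
R4 ← R4 − R1: [0, 2, -11]
R5 ← R5 + (3/2)·R1: [0, 7/2, -31/2]
R3 ← R3 + (4/3)·R2: [0, 0, -3]
R4 ← R4 + (8/9)·R2: [0, 0, -5]
R5 ← R5 + (14/9)·R2: [0, 0, -5]
R4 ← R4 − (5/3)·R3: [0, 0, 0]
R5 ← R5 − (5/3)·R3: [0, 0, 0]
3 nonzero rows, so rank(C) = 3.
C has 3 columns; by rank–nullity, nullity = 3 − 3 = 0.

0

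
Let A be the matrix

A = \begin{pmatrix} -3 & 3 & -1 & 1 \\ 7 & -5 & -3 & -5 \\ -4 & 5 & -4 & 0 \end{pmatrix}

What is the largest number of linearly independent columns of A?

2

Row reduce to echelon form.
R2 ← R2 + (7/3)·R1: [0, 2, -16/3, -8/3]
R3 ← R3 − (4/3)·R1: [0, 1, -8/3, -4/3]
R3 ← R3 − (1/2)·R2: [0, 0, 0, 0]
Echelon form has 2 nonzero rows, so rank(A) = 2.
The rank gives the maximum number of linearly independent columns: 2.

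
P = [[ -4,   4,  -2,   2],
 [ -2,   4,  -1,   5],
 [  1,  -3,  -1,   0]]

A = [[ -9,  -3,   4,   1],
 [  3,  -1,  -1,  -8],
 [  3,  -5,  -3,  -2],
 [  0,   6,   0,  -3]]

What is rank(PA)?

3

First compute PA:
[[ 42,  30, -14, -38],
 [ 27,  37,  -9, -47],
 [-21,   5,  10,  27]]
Now row reduce the product.
R2 ← R2 − (9/14)·R1: [0, 124/7, 0, -158/7]
R3 ← R3 + (1/2)·R1: [0, 20, 3, 8]
R3 ← R3 − (35/31)·R2: [0, 0, 3, 1038/31]
3 nonzero rows, so rank(PA) = 3.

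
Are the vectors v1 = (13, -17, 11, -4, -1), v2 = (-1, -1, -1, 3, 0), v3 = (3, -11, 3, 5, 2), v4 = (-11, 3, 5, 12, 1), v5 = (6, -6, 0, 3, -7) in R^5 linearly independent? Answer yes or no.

no

Form the matrix with these vectors as rows and row reduce.
R2 ← R2 + (1/13)·R1: [0, -30/13, -2/13, 35/13, -1/13]
R3 ← R3 − (3/13)·R1: [0, -92/13, 6/13, 77/13, 29/13]
R4 ← R4 + (11/13)·R1: [0, -148/13, 186/13, 112/13, 2/13]
R5 ← R5 − (6/13)·R1: [0, 24/13, -66/13, 63/13, -85/13]
R3 ← R3 − (46/15)·R2: [0, 0, 14/15, -7/3, 37/15]
R4 ← R4 − (74/15)·R2: [0, 0, 226/15, -14/3, 8/15]
R5 ← R5 + (4/5)·R2: [0, 0, -26/5, 7, -33/5]
R4 ← R4 − (113/7)·R3: [0, 0, 0, 33, -275/7]
R5 ← R5 + (39/7)·R3: [0, 0, 0, -6, 50/7]
R5 ← R5 + (2/11)·R4: [0, 0, 0, 0, 0]
4 nonzero rows, so the 5 vectors span a space of dimension 4.
Since 4 < 5, the vectors are linearly dependent.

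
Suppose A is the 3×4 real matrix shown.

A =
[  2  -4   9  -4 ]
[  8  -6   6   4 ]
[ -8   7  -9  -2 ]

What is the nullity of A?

2

Row reduce to echelon form.
R2 ← R2 − (4)·R1: [0, 10, -30, 20]
R3 ← R3 + (4)·R1: [0, -9, 27, -18]
R3 ← R3 + (9/10)·R2: [0, 0, 0, 0]
2 nonzero rows, so rank(A) = 2.
A has 4 columns; by rank–nullity, nullity = 4 − 2 = 2.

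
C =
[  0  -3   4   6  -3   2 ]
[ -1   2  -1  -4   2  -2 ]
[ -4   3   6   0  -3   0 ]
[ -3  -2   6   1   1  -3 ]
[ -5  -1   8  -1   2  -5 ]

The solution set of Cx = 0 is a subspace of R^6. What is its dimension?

3

Row reduce to echelon form.
Swap R1 ↔ R2
R3 ← R3 − (4)·R1: [0, -5, 10, 16, -11, 8]
R4 ← R4 − (3)·R1: [0, -8, 9, 13, -5, 3]
R5 ← R5 − (5)·R1: [0, -11, 13, 19, -8, 5]
R3 ← R3 − (5/3)·R2: [0, 0, 10/3, 6, -6, 14/3]
R4 ← R4 − (8/3)·R2: [0, 0, -5/3, -3, 3, -7/3]
R5 ← R5 − (11/3)·R2: [0, 0, -5/3, -3, 3, -7/3]
R4 ← R4 + (1/2)·R3: [0, 0, 0, 0, 0, 0]
R5 ← R5 + (1/2)·R3: [0, 0, 0, 0, 0, 0]
3 nonzero rows, so rank(C) = 3.
C has 6 columns; by rank–nullity, nullity = 6 − 3 = 3.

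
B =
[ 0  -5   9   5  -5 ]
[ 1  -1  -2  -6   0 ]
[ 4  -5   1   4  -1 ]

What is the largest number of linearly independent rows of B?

3

Row reduce to echelon form.
Swap R1 ↔ R2
R3 ← R3 − (4)·R1: [0, -1, 9, 28, -1]
R3 ← R3 − (1/5)·R2: [0, 0, 36/5, 27, 0]
Echelon form has 3 nonzero rows, so rank(B) = 3.
The rank gives the maximum number of linearly independent rows: 3.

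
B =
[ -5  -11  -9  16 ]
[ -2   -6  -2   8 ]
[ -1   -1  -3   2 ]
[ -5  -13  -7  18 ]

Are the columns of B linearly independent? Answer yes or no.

Row reduce B to echelon form.
R2 ← R2 − (2/5)·R1: [0, -8/5, 8/5, 8/5]
R3 ← R3 − (1/5)·R1: [0, 6/5, -6/5, -6/5]
R4 ← R4 − R1: [0, -2, 2, 2]
R3 ← R3 + (3/4)·R2: [0, 0, 0, 0]
R4 ← R4 − (5/4)·R2: [0, 0, 0, 0]
2 pivots among 4 columns.
Only 2 < 4 pivot columns, so the columns are linearly dependent.

no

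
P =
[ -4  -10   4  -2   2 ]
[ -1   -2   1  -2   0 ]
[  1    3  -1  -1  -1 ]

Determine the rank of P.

Row reduce to echelon form.
R2 ← R2 − (1/4)·R1: [0, 1/2, 0, -3/2, -1/2]
R3 ← R3 + (1/4)·R1: [0, 1/2, 0, -3/2, -1/2]
R3 ← R3 − R2: [0, 0, 0, 0, 0]
Echelon form has 2 nonzero rows, so rank(P) = 2.

2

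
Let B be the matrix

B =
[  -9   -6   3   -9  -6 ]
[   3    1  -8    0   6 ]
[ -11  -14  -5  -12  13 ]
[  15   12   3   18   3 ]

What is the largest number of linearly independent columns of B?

Row reduce to echelon form.
R2 ← R2 + (1/3)·R1: [0, -1, -7, -3, 4]
R3 ← R3 − (11/9)·R1: [0, -20/3, -26/3, -1, 61/3]
R4 ← R4 + (5/3)·R1: [0, 2, 8, 3, -7]
R3 ← R3 − (20/3)·R2: [0, 0, 38, 19, -19/3]
R4 ← R4 + (2)·R2: [0, 0, -6, -3, 1]
R4 ← R4 + (3/19)·R3: [0, 0, 0, 0, 0]
Echelon form has 3 nonzero rows, so rank(B) = 3.
The rank gives the maximum number of linearly independent columns: 3.

3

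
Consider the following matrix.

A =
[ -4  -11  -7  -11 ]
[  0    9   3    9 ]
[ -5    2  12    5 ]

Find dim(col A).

Row reduce to echelon form.
R3 ← R3 − (5/4)·R1: [0, 63/4, 83/4, 75/4]
R3 ← R3 − (7/4)·R2: [0, 0, 31/2, 3]
Echelon form has 3 nonzero rows, so rank(A) = 3.
The column space has dimension equal to the rank: 3.

3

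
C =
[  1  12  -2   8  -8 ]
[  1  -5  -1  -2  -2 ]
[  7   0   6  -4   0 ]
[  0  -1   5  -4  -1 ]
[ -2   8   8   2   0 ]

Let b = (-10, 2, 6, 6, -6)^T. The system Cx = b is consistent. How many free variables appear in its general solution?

Row reduce the augmented matrix [C | b].
R2 ← R2 − R1: [0, -17, 1, -10, 6, 12]
R3 ← R3 − (7)·R1: [0, -84, 20, -60, 56, 76]
R5 ← R5 + (2)·R1: [0, 32, 4, 18, -16, -26]
R3 ← R3 − (84/17)·R2: [0, 0, 256/17, -180/17, 448/17, 284/17]
R4 ← R4 − (1/17)·R2: [0, 0, 84/17, -58/17, -23/17, 90/17]
R5 ← R5 + (32/17)·R2: [0, 0, 100/17, -14/17, -80/17, -58/17]
R4 ← R4 − (21/64)·R3: [0, 0, 0, 1/16, -10, -3/16]
R5 ← R5 − (25/64)·R3: [0, 0, 0, 53/16, -15, -159/16]
R5 ← R5 − (53)·R4: [0, 0, 0, 0, 515, 0]
The echelon form has 5 nonzero rows, and every pivot lies in the first 5 columns, so rank(C) = rank([C|b]) = 5.
The system is consistent.
Free variables = (unknowns) − (rank) = 5 − 5 = 0.

0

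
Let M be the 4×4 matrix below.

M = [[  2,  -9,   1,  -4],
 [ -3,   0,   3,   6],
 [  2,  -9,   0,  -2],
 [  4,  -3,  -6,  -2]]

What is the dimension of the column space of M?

Row reduce to echelon form.
R2 ← R2 + (3/2)·R1: [0, -27/2, 9/2, 0]
R3 ← R3 − R1: [0, 0, -1, 2]
R4 ← R4 − (2)·R1: [0, 15, -8, 6]
R4 ← R4 + (10/9)·R2: [0, 0, -3, 6]
R4 ← R4 − (3)·R3: [0, 0, 0, 0]
Echelon form has 3 nonzero rows, so rank(M) = 3.
The column space has dimension equal to the rank: 3.

3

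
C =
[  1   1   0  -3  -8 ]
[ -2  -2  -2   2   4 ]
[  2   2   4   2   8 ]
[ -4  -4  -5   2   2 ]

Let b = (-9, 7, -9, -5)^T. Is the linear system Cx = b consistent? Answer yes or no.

Row reduce the augmented matrix [C | b].
R2 ← R2 + (2)·R1: [0, 0, -2, -4, -12, -11]
R3 ← R3 − (2)·R1: [0, 0, 4, 8, 24, 9]
R4 ← R4 + (4)·R1: [0, 0, -5, -10, -30, -41]
R3 ← R3 + (2)·R2: [0, 0, 0, 0, 0, -13]
R4 ← R4 − (5/2)·R2: [0, 0, 0, 0, 0, -27/2]
R4 ← R4 − (27/26)·R3: [0, 0, 0, 0, 0, 0]
The echelon form has 3 nonzero rows; the last pivot sits in the augmented column, so rank(C) = 2 but rank([C|b]) = 3.
Since the ranks differ, the system is inconsistent.

no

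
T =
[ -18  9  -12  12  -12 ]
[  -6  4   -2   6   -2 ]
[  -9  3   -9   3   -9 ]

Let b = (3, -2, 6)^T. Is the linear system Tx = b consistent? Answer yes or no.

yes

Row reduce the augmented matrix [T | b].
R2 ← R2 − (1/3)·R1: [0, 1, 2, 2, 2, -3]
R3 ← R3 − (1/2)·R1: [0, -3/2, -3, -3, -3, 9/2]
R3 ← R3 + (3/2)·R2: [0, 0, 0, 0, 0, 0]
The echelon form has 2 nonzero rows, and every pivot lies in the first 5 columns, so rank(T) = rank([T|b]) = 2.
The system is consistent.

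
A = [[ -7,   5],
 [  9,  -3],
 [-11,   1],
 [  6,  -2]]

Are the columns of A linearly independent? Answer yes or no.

Row reduce A to echelon form.
R2 ← R2 + (9/7)·R1: [0, 24/7]
R3 ← R3 − (11/7)·R1: [0, -48/7]
R4 ← R4 + (6/7)·R1: [0, 16/7]
R3 ← R3 + (2)·R2: [0, 0]
R4 ← R4 − (2/3)·R2: [0, 0]
2 pivots among 2 columns.
Every column is a pivot column, so the columns are linearly independent.

yes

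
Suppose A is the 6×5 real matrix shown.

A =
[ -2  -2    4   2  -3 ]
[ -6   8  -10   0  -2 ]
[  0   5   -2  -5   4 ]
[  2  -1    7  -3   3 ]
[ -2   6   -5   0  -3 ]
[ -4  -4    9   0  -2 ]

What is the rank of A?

Row reduce to echelon form.
R2 ← R2 − (3)·R1: [0, 14, -22, -6, 7]
R4 ← R4 + R1: [0, -3, 11, -1, 0]
R5 ← R5 − R1: [0, 8, -9, -2, 0]
R6 ← R6 − (2)·R1: [0, 0, 1, -4, 4]
R3 ← R3 − (5/14)·R2: [0, 0, 41/7, -20/7, 3/2]
R4 ← R4 + (3/14)·R2: [0, 0, 44/7, -16/7, 3/2]
R5 ← R5 − (4/7)·R2: [0, 0, 25/7, 10/7, -4]
R4 ← R4 − (44/41)·R3: [0, 0, 0, 32/41, -9/82]
R5 ← R5 − (25/41)·R3: [0, 0, 0, 130/41, -403/82]
R6 ← R6 − (7/41)·R3: [0, 0, 0, -144/41, 307/82]
R5 ← R5 − (65/16)·R4: [0, 0, 0, 0, -143/32]
R6 ← R6 + (9/2)·R4: [0, 0, 0, 0, 13/4]
R6 ← R6 + (8/11)·R5: [0, 0, 0, 0, 0]
Echelon form has 5 nonzero rows, so rank(A) = 5.

5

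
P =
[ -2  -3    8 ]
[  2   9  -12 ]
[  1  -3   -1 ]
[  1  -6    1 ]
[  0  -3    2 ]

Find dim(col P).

2

Row reduce to echelon form.
R2 ← R2 + R1: [0, 6, -4]
R3 ← R3 + (1/2)·R1: [0, -9/2, 3]
R4 ← R4 + (1/2)·R1: [0, -15/2, 5]
R3 ← R3 + (3/4)·R2: [0, 0, 0]
R4 ← R4 + (5/4)·R2: [0, 0, 0]
R5 ← R5 + (1/2)·R2: [0, 0, 0]
Echelon form has 2 nonzero rows, so rank(P) = 2.
The column space has dimension equal to the rank: 2.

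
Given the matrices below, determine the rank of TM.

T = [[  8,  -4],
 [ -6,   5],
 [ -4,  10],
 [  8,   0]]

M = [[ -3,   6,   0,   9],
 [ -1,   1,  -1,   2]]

2

First compute TM:
[[-20,  44,   4,  64],
 [ 13, -31,  -5, -44],
 [  2, -14, -10, -16],
 [-24,  48,   0,  72]]
Now row reduce the product.
R2 ← R2 + (13/20)·R1: [0, -12/5, -12/5, -12/5]
R3 ← R3 + (1/10)·R1: [0, -48/5, -48/5, -48/5]
R4 ← R4 − (6/5)·R1: [0, -24/5, -24/5, -24/5]
R3 ← R3 − (4)·R2: [0, 0, 0, 0]
R4 ← R4 − (2)·R2: [0, 0, 0, 0]
2 nonzero rows, so rank(TM) = 2.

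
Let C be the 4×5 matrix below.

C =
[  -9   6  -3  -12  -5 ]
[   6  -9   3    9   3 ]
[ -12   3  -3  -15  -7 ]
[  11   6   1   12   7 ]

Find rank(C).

2

Row reduce to echelon form.
R2 ← R2 + (2/3)·R1: [0, -5, 1, 1, -1/3]
R3 ← R3 − (4/3)·R1: [0, -5, 1, 1, -1/3]
R4 ← R4 + (11/9)·R1: [0, 40/3, -8/3, -8/3, 8/9]
R3 ← R3 − R2: [0, 0, 0, 0, 0]
R4 ← R4 + (8/3)·R2: [0, 0, 0, 0, 0]
Echelon form has 2 nonzero rows, so rank(C) = 2.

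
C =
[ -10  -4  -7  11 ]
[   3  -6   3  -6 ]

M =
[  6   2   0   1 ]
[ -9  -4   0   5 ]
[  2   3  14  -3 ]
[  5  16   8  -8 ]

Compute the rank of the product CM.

First compute CM:
[[ 17, 151, -10, -97],
 [ 48, -57,  -6,  12]]
Now row reduce the product.
R2 ← R2 − (48/17)·R1: [0, -8217/17, 378/17, 4860/17]
2 nonzero rows, so rank(CM) = 2.

2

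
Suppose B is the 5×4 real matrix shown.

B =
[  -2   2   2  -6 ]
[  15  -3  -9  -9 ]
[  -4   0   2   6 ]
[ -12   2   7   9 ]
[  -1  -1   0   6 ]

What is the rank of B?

2

Row reduce to echelon form.
R2 ← R2 + (15/2)·R1: [0, 12, 6, -54]
R3 ← R3 − (2)·R1: [0, -4, -2, 18]
R4 ← R4 − (6)·R1: [0, -10, -5, 45]
R5 ← R5 − (1/2)·R1: [0, -2, -1, 9]
R3 ← R3 + (1/3)·R2: [0, 0, 0, 0]
R4 ← R4 + (5/6)·R2: [0, 0, 0, 0]
R5 ← R5 + (1/6)·R2: [0, 0, 0, 0]
Echelon form has 2 nonzero rows, so rank(B) = 2.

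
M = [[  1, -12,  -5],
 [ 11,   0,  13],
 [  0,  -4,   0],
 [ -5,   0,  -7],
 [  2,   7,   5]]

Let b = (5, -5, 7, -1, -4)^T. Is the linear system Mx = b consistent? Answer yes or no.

no

Row reduce the augmented matrix [M | b].
R2 ← R2 − (11)·R1: [0, 132, 68, -60]
R4 ← R4 + (5)·R1: [0, -60, -32, 24]
R5 ← R5 − (2)·R1: [0, 31, 15, -14]
R3 ← R3 + (1/33)·R2: [0, 0, 68/33, 57/11]
R4 ← R4 + (5/11)·R2: [0, 0, -12/11, -36/11]
R5 ← R5 − (31/132)·R2: [0, 0, -32/33, 1/11]
R4 ← R4 + (9/17)·R3: [0, 0, 0, -9/17]
R5 ← R5 + (8/17)·R3: [0, 0, 0, 43/17]
R5 ← R5 + (43/9)·R4: [0, 0, 0, 0]
The echelon form has 4 nonzero rows; the last pivot sits in the augmented column, so rank(M) = 3 but rank([M|b]) = 4.
Since the ranks differ, the system is inconsistent.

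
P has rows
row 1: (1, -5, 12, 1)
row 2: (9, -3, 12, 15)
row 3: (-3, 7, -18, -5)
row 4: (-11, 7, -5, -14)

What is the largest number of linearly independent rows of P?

4

Row reduce to echelon form.
R2 ← R2 − (9)·R1: [0, 42, -96, 6]
R3 ← R3 + (3)·R1: [0, -8, 18, -2]
R4 ← R4 + (11)·R1: [0, -48, 127, -3]
R3 ← R3 + (4/21)·R2: [0, 0, -2/7, -6/7]
R4 ← R4 + (8/7)·R2: [0, 0, 121/7, 27/7]
R4 ← R4 + (121/2)·R3: [0, 0, 0, -48]
Echelon form has 4 nonzero rows, so rank(P) = 4.
The rank gives the maximum number of linearly independent rows: 4.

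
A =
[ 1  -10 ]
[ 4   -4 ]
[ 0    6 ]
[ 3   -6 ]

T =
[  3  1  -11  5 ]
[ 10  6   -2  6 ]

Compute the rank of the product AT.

2

First compute AT:
[[-97, -59,   9, -55],
 [-28, -20, -36,  -4],
 [ 60,  36, -12,  36],
 [-51, -33, -21, -21]]
Now row reduce the product.
R2 ← R2 − (28/97)·R1: [0, -288/97, -3744/97, 1152/97]
R3 ← R3 + (60/97)·R1: [0, -48/97, -624/97, 192/97]
R4 ← R4 − (51/97)·R1: [0, -192/97, -2496/97, 768/97]
R3 ← R3 − (1/6)·R2: [0, 0, 0, 0]
R4 ← R4 − (2/3)·R2: [0, 0, 0, 0]
2 nonzero rows, so rank(AT) = 2.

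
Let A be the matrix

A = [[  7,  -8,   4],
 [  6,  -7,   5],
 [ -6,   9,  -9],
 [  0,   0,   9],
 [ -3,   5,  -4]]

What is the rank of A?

Row reduce to echelon form.
R2 ← R2 − (6/7)·R1: [0, -1/7, 11/7]
R3 ← R3 + (6/7)·R1: [0, 15/7, -39/7]
R5 ← R5 + (3/7)·R1: [0, 11/7, -16/7]
R3 ← R3 + (15)·R2: [0, 0, 18]
R5 ← R5 + (11)·R2: [0, 0, 15]
R4 ← R4 − (1/2)·R3: [0, 0, 0]
R5 ← R5 − (5/6)·R3: [0, 0, 0]
Echelon form has 3 nonzero rows, so rank(A) = 3.

3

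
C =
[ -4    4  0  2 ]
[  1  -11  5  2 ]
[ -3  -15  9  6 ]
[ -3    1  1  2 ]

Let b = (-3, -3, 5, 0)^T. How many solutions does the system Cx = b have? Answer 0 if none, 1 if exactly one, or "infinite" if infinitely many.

0

Row reduce the augmented matrix [C | b].
R2 ← R2 + (1/4)·R1: [0, -10, 5, 5/2, -15/4]
R3 ← R3 − (3/4)·R1: [0, -18, 9, 9/2, 29/4]
R4 ← R4 − (3/4)·R1: [0, -2, 1, 1/2, 9/4]
R3 ← R3 − (9/5)·R2: [0, 0, 0, 0, 14]
R4 ← R4 − (1/5)·R2: [0, 0, 0, 0, 3]
R4 ← R4 − (3/14)·R3: [0, 0, 0, 0, 0]
The echelon form has 3 nonzero rows; the last pivot sits in the augmented column, so rank(C) = 2 but rank([C|b]) = 3.
Since the ranks differ, the system is inconsistent.
It has no solutions.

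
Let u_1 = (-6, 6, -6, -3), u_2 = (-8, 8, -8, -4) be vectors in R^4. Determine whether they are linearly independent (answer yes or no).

no

Form the matrix with these vectors as rows and row reduce.
R2 ← R2 − (4/3)·R1: [0, 0, 0, 0]
1 nonzero row, so the 2 vectors span a space of dimension 1.
Since 1 < 2, the vectors are linearly dependent.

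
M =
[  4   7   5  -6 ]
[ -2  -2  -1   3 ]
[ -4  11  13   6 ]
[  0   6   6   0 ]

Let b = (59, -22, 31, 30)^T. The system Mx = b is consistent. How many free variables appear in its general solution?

Row reduce the augmented matrix [M | b].
R2 ← R2 + (1/2)·R1: [0, 3/2, 3/2, 0, 15/2]
R3 ← R3 + R1: [0, 18, 18, 0, 90]
R3 ← R3 − (12)·R2: [0, 0, 0, 0, 0]
R4 ← R4 − (4)·R2: [0, 0, 0, 0, 0]
The echelon form has 2 nonzero rows, and every pivot lies in the first 4 columns, so rank(M) = rank([M|b]) = 2.
The system is consistent.
Free variables = (unknowns) − (rank) = 4 − 2 = 2.

2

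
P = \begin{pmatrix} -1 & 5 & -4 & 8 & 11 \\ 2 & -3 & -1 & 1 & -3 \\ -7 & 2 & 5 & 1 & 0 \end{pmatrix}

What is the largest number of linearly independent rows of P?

3

Row reduce to echelon form.
R2 ← R2 + (2)·R1: [0, 7, -9, 17, 19]
R3 ← R3 − (7)·R1: [0, -33, 33, -55, -77]
R3 ← R3 + (33/7)·R2: [0, 0, -66/7, 176/7, 88/7]
Echelon form has 3 nonzero rows, so rank(P) = 3.
The rank gives the maximum number of linearly independent rows: 3.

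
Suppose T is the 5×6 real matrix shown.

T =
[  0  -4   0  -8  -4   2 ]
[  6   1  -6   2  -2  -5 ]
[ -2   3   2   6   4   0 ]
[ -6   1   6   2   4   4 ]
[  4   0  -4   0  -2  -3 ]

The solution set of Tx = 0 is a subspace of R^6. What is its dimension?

4

Row reduce to echelon form.
Swap R1 ↔ R2
R3 ← R3 + (1/3)·R1: [0, 10/3, 0, 20/3, 10/3, -5/3]
R4 ← R4 + R1: [0, 2, 0, 4, 2, -1]
R5 ← R5 − (2/3)·R1: [0, -2/3, 0, -4/3, -2/3, 1/3]
R3 ← R3 + (5/6)·R2: [0, 0, 0, 0, 0, 0]
R4 ← R4 + (1/2)·R2: [0, 0, 0, 0, 0, 0]
R5 ← R5 − (1/6)·R2: [0, 0, 0, 0, 0, 0]
2 nonzero rows, so rank(T) = 2.
T has 6 columns; by rank–nullity, nullity = 6 − 2 = 4.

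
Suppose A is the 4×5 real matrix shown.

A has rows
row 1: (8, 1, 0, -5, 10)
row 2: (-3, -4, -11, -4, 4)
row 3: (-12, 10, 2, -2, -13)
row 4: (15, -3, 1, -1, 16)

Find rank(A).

Row reduce to echelon form.
R2 ← R2 + (3/8)·R1: [0, -29/8, -11, -47/8, 31/4]
R3 ← R3 + (3/2)·R1: [0, 23/2, 2, -19/2, 2]
R4 ← R4 − (15/8)·R1: [0, -39/8, 1, 67/8, -11/4]
R3 ← R3 + (92/29)·R2: [0, 0, -954/29, -816/29, 771/29]
R4 ← R4 − (39/29)·R2: [0, 0, 458/29, 472/29, -382/29]
R4 ← R4 + (229/477)·R3: [0, 0, 0, 440/159, -65/159]
Echelon form has 4 nonzero rows, so rank(A) = 4.

4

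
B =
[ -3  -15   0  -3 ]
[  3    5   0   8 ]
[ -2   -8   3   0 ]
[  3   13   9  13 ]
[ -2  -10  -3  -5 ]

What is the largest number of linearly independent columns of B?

3

Row reduce to echelon form.
R2 ← R2 + R1: [0, -10, 0, 5]
R3 ← R3 − (2/3)·R1: [0, 2, 3, 2]
R4 ← R4 + R1: [0, -2, 9, 10]
R5 ← R5 − (2/3)·R1: [0, 0, -3, -3]
R3 ← R3 + (1/5)·R2: [0, 0, 3, 3]
R4 ← R4 − (1/5)·R2: [0, 0, 9, 9]
R4 ← R4 − (3)·R3: [0, 0, 0, 0]
R5 ← R5 + R3: [0, 0, 0, 0]
Echelon form has 3 nonzero rows, so rank(B) = 3.
The rank gives the maximum number of linearly independent columns: 3.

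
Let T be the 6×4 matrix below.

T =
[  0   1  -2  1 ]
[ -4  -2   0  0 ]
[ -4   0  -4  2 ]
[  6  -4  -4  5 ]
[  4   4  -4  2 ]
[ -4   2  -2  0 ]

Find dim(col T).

3

Row reduce to echelon form.
Swap R1 ↔ R2
R3 ← R3 − R1: [0, 2, -4, 2]
R4 ← R4 + (3/2)·R1: [0, -7, -4, 5]
R5 ← R5 + R1: [0, 2, -4, 2]
R6 ← R6 − R1: [0, 4, -2, 0]
R3 ← R3 − (2)·R2: [0, 0, 0, 0]
R4 ← R4 + (7)·R2: [0, 0, -18, 12]
R5 ← R5 − (2)·R2: [0, 0, 0, 0]
R6 ← R6 − (4)·R2: [0, 0, 6, -4]
Swap R3 ↔ R4
R6 ← R6 + (1/3)·R3: [0, 0, 0, 0]
Echelon form has 3 nonzero rows, so rank(T) = 3.
The column space has dimension equal to the rank: 3.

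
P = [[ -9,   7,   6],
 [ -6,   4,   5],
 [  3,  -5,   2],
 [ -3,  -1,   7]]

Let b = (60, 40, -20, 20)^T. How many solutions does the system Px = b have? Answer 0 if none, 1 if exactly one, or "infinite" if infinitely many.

infinite

Row reduce the augmented matrix [P | b].
R2 ← R2 − (2/3)·R1: [0, -2/3, 1, 0]
R3 ← R3 + (1/3)·R1: [0, -8/3, 4, 0]
R4 ← R4 − (1/3)·R1: [0, -10/3, 5, 0]
R3 ← R3 − (4)·R2: [0, 0, 0, 0]
R4 ← R4 − (5)·R2: [0, 0, 0, 0]
The echelon form has 2 nonzero rows, and every pivot lies in the first 3 columns, so rank(P) = rank([P|b]) = 2.
The system is consistent.
rank = 2 < 3 unknowns, so there are infinitely many solutions.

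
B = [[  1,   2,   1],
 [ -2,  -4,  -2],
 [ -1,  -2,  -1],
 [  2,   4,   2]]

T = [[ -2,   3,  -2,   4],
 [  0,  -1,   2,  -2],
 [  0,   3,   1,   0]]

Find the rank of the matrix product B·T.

First compute BT:
[[ -2,   4,   3,   0],
 [  4,  -8,  -6,   0],
 [  2,  -4,  -3,   0],
 [ -4,   8,   6,   0]]
Now row reduce the product.
R2 ← R2 + (2)·R1: [0, 0, 0, 0]
R3 ← R3 + R1: [0, 0, 0, 0]
R4 ← R4 − (2)·R1: [0, 0, 0, 0]
1 nonzero row, so rank(BT) = 1.

1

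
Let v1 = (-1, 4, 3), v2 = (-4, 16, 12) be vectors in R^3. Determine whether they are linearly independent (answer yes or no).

no

Form the matrix with these vectors as rows and row reduce.
R2 ← R2 − (4)·R1: [0, 0, 0]
1 nonzero row, so the 2 vectors span a space of dimension 1.
Since 1 < 2, the vectors are linearly dependent.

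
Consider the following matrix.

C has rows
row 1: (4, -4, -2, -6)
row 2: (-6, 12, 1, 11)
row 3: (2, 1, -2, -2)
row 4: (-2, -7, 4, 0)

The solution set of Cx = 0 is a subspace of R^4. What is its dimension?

2

Row reduce to echelon form.
R2 ← R2 + (3/2)·R1: [0, 6, -2, 2]
R3 ← R3 − (1/2)·R1: [0, 3, -1, 1]
R4 ← R4 + (1/2)·R1: [0, -9, 3, -3]
R3 ← R3 − (1/2)·R2: [0, 0, 0, 0]
R4 ← R4 + (3/2)·R2: [0, 0, 0, 0]
2 nonzero rows, so rank(C) = 2.
C has 4 columns; by rank–nullity, nullity = 4 − 2 = 2.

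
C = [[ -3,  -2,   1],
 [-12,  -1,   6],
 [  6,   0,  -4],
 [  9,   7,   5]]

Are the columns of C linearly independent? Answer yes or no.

yes

Row reduce C to echelon form.
R2 ← R2 − (4)·R1: [0, 7, 2]
R3 ← R3 + (2)·R1: [0, -4, -2]
R4 ← R4 + (3)·R1: [0, 1, 8]
R3 ← R3 + (4/7)·R2: [0, 0, -6/7]
R4 ← R4 − (1/7)·R2: [0, 0, 54/7]
R4 ← R4 + (9)·R3: [0, 0, 0]
3 pivots among 3 columns.
Every column is a pivot column, so the columns are linearly independent.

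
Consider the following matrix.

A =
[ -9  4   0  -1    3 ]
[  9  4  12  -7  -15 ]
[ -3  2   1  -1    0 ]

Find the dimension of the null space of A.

3

Row reduce to echelon form.
R2 ← R2 + R1: [0, 8, 12, -8, -12]
R3 ← R3 − (1/3)·R1: [0, 2/3, 1, -2/3, -1]
R3 ← R3 − (1/12)·R2: [0, 0, 0, 0, 0]
2 nonzero rows, so rank(A) = 2.
A has 5 columns; by rank–nullity, nullity = 5 − 2 = 3.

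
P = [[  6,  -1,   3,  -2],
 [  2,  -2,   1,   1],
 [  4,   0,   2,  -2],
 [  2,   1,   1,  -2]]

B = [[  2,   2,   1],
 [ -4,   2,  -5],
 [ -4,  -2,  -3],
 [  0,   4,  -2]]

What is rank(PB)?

First compute PB:
[[  4,  -4,   6],
 [  8,   2,   7],
 [  0,  -4,   2],
 [ -4,  -4,  -2]]
Now row reduce the product.
R2 ← R2 − (2)·R1: [0, 10, -5]
R4 ← R4 + R1: [0, -8, 4]
R3 ← R3 + (2/5)·R2: [0, 0, 0]
R4 ← R4 + (4/5)·R2: [0, 0, 0]
2 nonzero rows, so rank(PB) = 2.

2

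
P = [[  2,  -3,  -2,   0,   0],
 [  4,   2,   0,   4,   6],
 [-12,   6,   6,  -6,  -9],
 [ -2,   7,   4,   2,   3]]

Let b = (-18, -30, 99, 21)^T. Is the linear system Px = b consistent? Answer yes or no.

Row reduce the augmented matrix [P | b].
R2 ← R2 − (2)·R1: [0, 8, 4, 4, 6, 6]
R3 ← R3 + (6)·R1: [0, -12, -6, -6, -9, -9]
R4 ← R4 + R1: [0, 4, 2, 2, 3, 3]
R3 ← R3 + (3/2)·R2: [0, 0, 0, 0, 0, 0]
R4 ← R4 − (1/2)·R2: [0, 0, 0, 0, 0, 0]
The echelon form has 2 nonzero rows, and every pivot lies in the first 5 columns, so rank(P) = rank([P|b]) = 2.
The system is consistent.

yes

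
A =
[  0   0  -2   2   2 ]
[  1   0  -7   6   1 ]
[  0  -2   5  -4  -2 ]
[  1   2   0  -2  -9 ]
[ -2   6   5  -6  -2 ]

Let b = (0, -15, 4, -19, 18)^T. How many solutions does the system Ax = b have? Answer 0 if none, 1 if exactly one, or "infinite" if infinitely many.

infinite

Row reduce the augmented matrix [A | b].
Swap R1 ↔ R2
R4 ← R4 − R1: [0, 2, 7, -8, -10, -4]
R5 ← R5 + (2)·R1: [0, 6, -9, 6, 0, -12]
Swap R2 ↔ R3
R4 ← R4 + R2: [0, 0, 12, -12, -12, 0]
R5 ← R5 + (3)·R2: [0, 0, 6, -6, -6, 0]
R4 ← R4 + (6)·R3: [0, 0, 0, 0, 0, 0]
R5 ← R5 + (3)·R3: [0, 0, 0, 0, 0, 0]
The echelon form has 3 nonzero rows, and every pivot lies in the first 5 columns, so rank(A) = rank([A|b]) = 3.
The system is consistent.
rank = 3 < 5 unknowns, so there are infinitely many solutions.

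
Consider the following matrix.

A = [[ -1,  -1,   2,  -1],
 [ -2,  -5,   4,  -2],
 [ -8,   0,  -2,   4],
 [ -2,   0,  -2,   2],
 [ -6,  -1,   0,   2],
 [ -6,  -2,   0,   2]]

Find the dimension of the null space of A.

Row reduce to echelon form.
R2 ← R2 − (2)·R1: [0, -3, 0, 0]
R3 ← R3 − (8)·R1: [0, 8, -18, 12]
R4 ← R4 − (2)·R1: [0, 2, -6, 4]
R5 ← R5 − (6)·R1: [0, 5, -12, 8]
R6 ← R6 − (6)·R1: [0, 4, -12, 8]
R3 ← R3 + (8/3)·R2: [0, 0, -18, 12]
R4 ← R4 + (2/3)·R2: [0, 0, -6, 4]
R5 ← R5 + (5/3)·R2: [0, 0, -12, 8]
R6 ← R6 + (4/3)·R2: [0, 0, -12, 8]
R4 ← R4 − (1/3)·R3: [0, 0, 0, 0]
R5 ← R5 − (2/3)·R3: [0, 0, 0, 0]
R6 ← R6 − (2/3)·R3: [0, 0, 0, 0]
3 nonzero rows, so rank(A) = 3.
A has 4 columns; by rank–nullity, nullity = 4 − 3 = 1.

1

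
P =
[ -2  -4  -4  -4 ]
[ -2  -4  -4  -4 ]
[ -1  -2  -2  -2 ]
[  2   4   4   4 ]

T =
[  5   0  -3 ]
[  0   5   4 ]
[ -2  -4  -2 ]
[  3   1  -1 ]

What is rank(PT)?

First compute PT:
[[-14,  -8,   2],
 [-14,  -8,   2],
 [ -7,  -4,   1],
 [ 14,   8,  -2]]
Now row reduce the product.
R2 ← R2 − R1: [0, 0, 0]
R3 ← R3 − (1/2)·R1: [0, 0, 0]
R4 ← R4 + R1: [0, 0, 0]
1 nonzero row, so rank(PT) = 1.

1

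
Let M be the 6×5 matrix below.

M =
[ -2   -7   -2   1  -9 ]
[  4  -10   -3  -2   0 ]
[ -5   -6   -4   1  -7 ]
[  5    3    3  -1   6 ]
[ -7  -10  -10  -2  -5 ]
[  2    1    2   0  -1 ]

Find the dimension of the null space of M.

Row reduce to echelon form.
R2 ← R2 + (2)·R1: [0, -24, -7, 0, -18]
R3 ← R3 − (5/2)·R1: [0, 23/2, 1, -3/2, 31/2]
R4 ← R4 + (5/2)·R1: [0, -29/2, -2, 3/2, -33/2]
R5 ← R5 − (7/2)·R1: [0, 29/2, -3, -11/2, 53/2]
R6 ← R6 + R1: [0, -6, 0, 1, -10]
R3 ← R3 + (23/48)·R2: [0, 0, -113/48, -3/2, 55/8]
R4 ← R4 − (29/48)·R2: [0, 0, 107/48, 3/2, -45/8]
R5 ← R5 + (29/48)·R2: [0, 0, -347/48, -11/2, 125/8]
R6 ← R6 − (1/4)·R2: [0, 0, 7/4, 1, -11/2]
R4 ← R4 + (107/113)·R3: [0, 0, 0, 9/113, 100/113]
R5 ← R5 − (347/113)·R3: [0, 0, 0, -101/113, -620/113]
R6 ← R6 + (84/113)·R3: [0, 0, 0, -13/113, -44/113]
R5 ← R5 + (101/9)·R4: [0, 0, 0, 0, 40/9]
R6 ← R6 + (13/9)·R4: [0, 0, 0, 0, 8/9]
R6 ← R6 − (1/5)·R5: [0, 0, 0, 0, 0]
5 nonzero rows, so rank(M) = 5.
M has 5 columns; by rank–nullity, nullity = 5 − 5 = 0.

0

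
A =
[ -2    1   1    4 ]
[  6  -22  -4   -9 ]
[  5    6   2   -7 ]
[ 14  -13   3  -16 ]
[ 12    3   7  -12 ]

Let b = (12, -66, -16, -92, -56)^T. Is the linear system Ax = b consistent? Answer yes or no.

Row reduce the augmented matrix [A | b].
R2 ← R2 + (3)·R1: [0, -19, -1, 3, -30]
R3 ← R3 + (5/2)·R1: [0, 17/2, 9/2, 3, 14]
R4 ← R4 + (7)·R1: [0, -6, 10, 12, -8]
R5 ← R5 + (6)·R1: [0, 9, 13, 12, 16]
R3 ← R3 + (17/38)·R2: [0, 0, 77/19, 165/38, 11/19]
R4 ← R4 − (6/19)·R2: [0, 0, 196/19, 210/19, 28/19]
R5 ← R5 + (9/19)·R2: [0, 0, 238/19, 255/19, 34/19]
R4 ← R4 − (28/11)·R3: [0, 0, 0, 0, 0]
R5 ← R5 − (34/11)·R3: [0, 0, 0, 0, 0]
The echelon form has 3 nonzero rows, and every pivot lies in the first 4 columns, so rank(A) = rank([A|b]) = 3.
The system is consistent.

yes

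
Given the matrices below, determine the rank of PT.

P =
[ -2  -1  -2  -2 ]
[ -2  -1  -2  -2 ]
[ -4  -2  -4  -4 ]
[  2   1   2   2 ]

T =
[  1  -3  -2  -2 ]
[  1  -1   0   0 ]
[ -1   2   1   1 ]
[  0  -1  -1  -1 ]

1

First compute PT:
[[ -1,   5,   4,   4],
 [ -1,   5,   4,   4],
 [ -2,  10,   8,   8],
 [  1,  -5,  -4,  -4]]
Now row reduce the product.
R2 ← R2 − R1: [0, 0, 0, 0]
R3 ← R3 − (2)·R1: [0, 0, 0, 0]
R4 ← R4 + R1: [0, 0, 0, 0]
1 nonzero row, so rank(PT) = 1.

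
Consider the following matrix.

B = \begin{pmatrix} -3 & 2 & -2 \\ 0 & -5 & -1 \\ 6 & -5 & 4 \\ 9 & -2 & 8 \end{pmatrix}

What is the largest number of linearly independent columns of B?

3

Row reduce to echelon form.
R3 ← R3 + (2)·R1: [0, -1, 0]
R4 ← R4 + (3)·R1: [0, 4, 2]
R3 ← R3 − (1/5)·R2: [0, 0, 1/5]
R4 ← R4 + (4/5)·R2: [0, 0, 6/5]
R4 ← R4 − (6)·R3: [0, 0, 0]
Echelon form has 3 nonzero rows, so rank(B) = 3.
The rank gives the maximum number of linearly independent columns: 3.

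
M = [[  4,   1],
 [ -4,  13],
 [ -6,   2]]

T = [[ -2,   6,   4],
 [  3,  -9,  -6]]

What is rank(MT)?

1

First compute MT:
[[ -5,  15,  10],
 [ 47, -141, -94],
 [ 18, -54, -36]]
Now row reduce the product.
R2 ← R2 + (47/5)·R1: [0, 0, 0]
R3 ← R3 + (18/5)·R1: [0, 0, 0]
1 nonzero row, so rank(MT) = 1.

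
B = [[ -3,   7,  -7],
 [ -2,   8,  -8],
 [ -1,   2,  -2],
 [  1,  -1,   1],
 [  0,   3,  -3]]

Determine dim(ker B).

Row reduce to echelon form.
R2 ← R2 − (2/3)·R1: [0, 10/3, -10/3]
R3 ← R3 − (1/3)·R1: [0, -1/3, 1/3]
R4 ← R4 + (1/3)·R1: [0, 4/3, -4/3]
R3 ← R3 + (1/10)·R2: [0, 0, 0]
R4 ← R4 − (2/5)·R2: [0, 0, 0]
R5 ← R5 − (9/10)·R2: [0, 0, 0]
2 nonzero rows, so rank(B) = 2.
B has 3 columns; by rank–nullity, nullity = 3 − 2 = 1.

1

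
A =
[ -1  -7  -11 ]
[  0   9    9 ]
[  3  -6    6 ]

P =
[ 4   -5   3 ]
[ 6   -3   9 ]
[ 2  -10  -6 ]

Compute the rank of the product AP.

2

First compute AP:
[[-68, 136,   0],
 [ 72, -117,  27],
 [-12, -57, -81]]
Now row reduce the product.
R2 ← R2 + (18/17)·R1: [0, 27, 27]
R3 ← R3 − (3/17)·R1: [0, -81, -81]
R3 ← R3 + (3)·R2: [0, 0, 0]
2 nonzero rows, so rank(AP) = 2.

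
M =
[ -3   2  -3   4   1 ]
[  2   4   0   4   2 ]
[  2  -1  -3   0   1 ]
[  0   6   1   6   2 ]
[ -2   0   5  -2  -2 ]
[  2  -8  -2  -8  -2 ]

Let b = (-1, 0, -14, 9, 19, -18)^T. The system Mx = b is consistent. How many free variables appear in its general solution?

Row reduce the augmented matrix [M | b].
R2 ← R2 + (2/3)·R1: [0, 16/3, -2, 20/3, 8/3, -2/3]
R3 ← R3 + (2/3)·R1: [0, 1/3, -5, 8/3, 5/3, -44/3]
R5 ← R5 − (2/3)·R1: [0, -4/3, 7, -14/3, -8/3, 59/3]
R6 ← R6 + (2/3)·R1: [0, -20/3, -4, -16/3, -4/3, -56/3]
R3 ← R3 − (1/16)·R2: [0, 0, -39/8, 9/4, 3/2, -117/8]
R4 ← R4 − (9/8)·R2: [0, 0, 13/4, -3/2, -1, 39/4]
R5 ← R5 + (1/4)·R2: [0, 0, 13/2, -3, -2, 39/2]
R6 ← R6 + (5/4)·R2: [0, 0, -13/2, 3, 2, -39/2]
R4 ← R4 + (2/3)·R3: [0, 0, 0, 0, 0, 0]
R5 ← R5 + (4/3)·R3: [0, 0, 0, 0, 0, 0]
R6 ← R6 − (4/3)·R3: [0, 0, 0, 0, 0, 0]
The echelon form has 3 nonzero rows, and every pivot lies in the first 5 columns, so rank(M) = rank([M|b]) = 3.
The system is consistent.
Free variables = (unknowns) − (rank) = 5 − 3 = 2.

2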